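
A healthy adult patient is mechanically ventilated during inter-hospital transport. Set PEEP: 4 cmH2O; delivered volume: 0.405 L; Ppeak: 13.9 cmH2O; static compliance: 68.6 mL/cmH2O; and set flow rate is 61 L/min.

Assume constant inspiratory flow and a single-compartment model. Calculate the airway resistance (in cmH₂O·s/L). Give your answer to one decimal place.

Flow: 61 L/min ÷ 60 = 1.0167 L/s.
Equation of motion (constant flow): PIP = Vt/C + R·V̇ + PEEP.
R·V̇ = PIP − Vt/C − PEEP = 13.9 − 405/68.6 − 4 = 13.9 − 5.904 − 4 = 3.996 cmH2O.
R = 3.996 / 1.0167 = 3.93 cmH2O·s/L.

3.9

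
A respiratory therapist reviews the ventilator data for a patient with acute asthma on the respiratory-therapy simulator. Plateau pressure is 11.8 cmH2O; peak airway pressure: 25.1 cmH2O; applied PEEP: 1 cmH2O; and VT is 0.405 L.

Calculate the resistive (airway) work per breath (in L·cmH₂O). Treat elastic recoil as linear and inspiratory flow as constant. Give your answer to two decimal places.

With constant inspiratory flow the resistive pressure is constant at PIP − Pplat = 25.1 − 11.8 = 13.3 cmH2O, so resistive work = 13.3 × 0.405 = 5.387 L·cmH2O.

5.39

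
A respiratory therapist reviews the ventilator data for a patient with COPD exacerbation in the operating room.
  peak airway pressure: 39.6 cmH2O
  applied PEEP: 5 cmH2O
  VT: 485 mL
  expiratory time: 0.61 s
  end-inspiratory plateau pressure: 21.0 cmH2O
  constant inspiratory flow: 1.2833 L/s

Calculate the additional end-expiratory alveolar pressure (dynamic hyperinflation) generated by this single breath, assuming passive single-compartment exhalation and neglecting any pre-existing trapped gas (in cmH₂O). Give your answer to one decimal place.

4.0

R = (PIP − Pplat)/V̇ = (39.6 − 21.0) / 1.2833 = 18.6/1.2833 = 14.494 cmH2O·s/L.
C = Vt/(Pplat − PEEP) = 485.0 / (21.0 − 5) = 485.0/16.0 = 30.313 mL/cmH2O.
τ = R × C = 14.494 × 0.03031 L/cmH2O = 0.4393 s.
Fraction remaining = e^(−Te/τ) = e^(−0.61/0.4393) = 0.2494; trapped volume = 485.0 × 0.2494 = 120.96 mL.
Additional alveolar pressure from trapping ≈ V_trapped / C = 120.96 / 30.313 = 3.99 cmH2O.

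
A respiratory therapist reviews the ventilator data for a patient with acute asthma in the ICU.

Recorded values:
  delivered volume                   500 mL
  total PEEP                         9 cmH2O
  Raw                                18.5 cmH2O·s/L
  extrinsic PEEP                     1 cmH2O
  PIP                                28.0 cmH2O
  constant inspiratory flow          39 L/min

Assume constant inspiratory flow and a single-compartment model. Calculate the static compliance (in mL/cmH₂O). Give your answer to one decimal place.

Flow: 39 L/min ÷ 60 = 0.65 L/s.
Total PEEP = 9 cmH2O (set 1 + intrinsic 8); this is the baseline alveolar pressure.
Equation of motion (constant flow): PIP = Vt/C + R·V̇ + PEEP.
Vt/C = PIP − R·V̇ − PEEP = 28.0 − 18.5×0.65 − 9 = 28.0 − 12.025 − 9 = 6.975 cmH2O.
C = Vt / 6.975 = 500 / 6.975 = 71.685 mL/cmH2O.

71.7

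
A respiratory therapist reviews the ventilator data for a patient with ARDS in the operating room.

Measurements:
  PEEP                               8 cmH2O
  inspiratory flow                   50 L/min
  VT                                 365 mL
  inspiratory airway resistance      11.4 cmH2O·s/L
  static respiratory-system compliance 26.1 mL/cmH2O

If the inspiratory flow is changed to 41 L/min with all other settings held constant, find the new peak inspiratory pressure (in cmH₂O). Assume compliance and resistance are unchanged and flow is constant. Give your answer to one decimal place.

29.8

Flow: 50 L/min ÷ 60 = 0.8333 L/s.
New flow: 41 L/min ÷ 60 = 0.6833 L/s.
PIP = Vt/C + R·V̇ + PEEP (constant-flow equation of motion).
Only the resistive term changes: ΔPIP = R × ΔV̇ = 11.4 × (0.6833 − 0.8333) = 11.4 × -0.15 = -1.71 cmH2O.
Original PIP = 365/26.1 + 11.4×0.8333 + 8 = 31.484 cmH2O; new PIP = 31.484 + (-1.71) = 29.774 cmH2O.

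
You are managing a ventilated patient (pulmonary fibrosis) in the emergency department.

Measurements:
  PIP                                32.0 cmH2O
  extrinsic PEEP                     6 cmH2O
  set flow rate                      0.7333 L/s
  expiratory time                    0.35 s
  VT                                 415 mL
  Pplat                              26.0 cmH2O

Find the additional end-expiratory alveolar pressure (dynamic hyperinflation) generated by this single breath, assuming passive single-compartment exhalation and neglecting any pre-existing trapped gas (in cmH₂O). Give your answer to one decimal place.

2.5

R = (PIP − Pplat)/V̇ = (32.0 − 26.0) / 0.7333 = 6.0/0.7333 = 8.182 cmH2O·s/L.
C = Vt/(Pplat − PEEP) = 415.0 / (26.0 − 6) = 415.0/20.0 = 20.75 mL/cmH2O.
τ = R × C = 8.182 × 0.02075 L/cmH2O = 0.1698 s.
Fraction remaining = e^(−Te/τ) = e^(−0.35/0.1698) = 0.1273; trapped volume = 415.0 × 0.1273 = 52.83 mL.
Additional alveolar pressure from trapping ≈ V_trapped / C = 52.83 / 20.75 = 2.546 cmH2O.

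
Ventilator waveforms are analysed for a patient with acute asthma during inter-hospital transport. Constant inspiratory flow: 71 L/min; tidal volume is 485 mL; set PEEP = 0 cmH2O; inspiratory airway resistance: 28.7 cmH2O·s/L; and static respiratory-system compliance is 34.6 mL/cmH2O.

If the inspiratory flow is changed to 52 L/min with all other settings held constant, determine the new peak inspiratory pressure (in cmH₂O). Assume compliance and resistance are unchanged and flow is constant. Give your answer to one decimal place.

38.9

Flow: 71 L/min ÷ 60 = 1.1833 L/s.
New flow: 52 L/min ÷ 60 = 0.8667 L/s.
PIP = Vt/C + R·V̇ + PEEP (constant-flow equation of motion).
Only the resistive term changes: ΔPIP = R × ΔV̇ = 28.7 × (0.8667 − 1.1833) = 28.7 × -0.3166 = -9.086 cmH2O.
Original PIP = 485/34.6 + 28.7×1.1833 + 0 = 47.978 cmH2O; new PIP = 47.978 + (-9.086) = 38.892 cmH2O.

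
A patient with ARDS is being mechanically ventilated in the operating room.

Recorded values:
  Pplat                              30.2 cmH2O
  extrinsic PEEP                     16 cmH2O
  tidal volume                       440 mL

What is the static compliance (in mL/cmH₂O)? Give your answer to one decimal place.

Cstat = Vt / (Pplat − PEEP) = 440 / (30.2 − 16) = 440 / 14.2 = 30.986 mL/cmH2O.

31.0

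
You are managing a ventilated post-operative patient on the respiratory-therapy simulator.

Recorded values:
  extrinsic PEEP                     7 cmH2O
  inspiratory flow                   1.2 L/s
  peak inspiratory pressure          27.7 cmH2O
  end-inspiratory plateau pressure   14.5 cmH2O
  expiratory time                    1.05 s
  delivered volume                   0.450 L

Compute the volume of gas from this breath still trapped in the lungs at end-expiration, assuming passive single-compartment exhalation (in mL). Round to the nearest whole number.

R = (PIP − Pplat)/V̇ = (27.7 − 14.5) / 1.2 = 13.2/1.2 = 11.0 cmH2O·s/L.
C = Vt/(Pplat − PEEP) = 450.0 / (14.5 − 7) = 450.0/7.5 = 60.0 mL/cmH2O.
τ = R × C = 11.0 × 0.06 L/cmH2O = 0.66 s.
Fraction remaining = e^(−Te/τ) = e^(−1.05/0.66) = 0.2037.
Trapped volume = 450.0 × 0.2037 = 91.665 mL.

92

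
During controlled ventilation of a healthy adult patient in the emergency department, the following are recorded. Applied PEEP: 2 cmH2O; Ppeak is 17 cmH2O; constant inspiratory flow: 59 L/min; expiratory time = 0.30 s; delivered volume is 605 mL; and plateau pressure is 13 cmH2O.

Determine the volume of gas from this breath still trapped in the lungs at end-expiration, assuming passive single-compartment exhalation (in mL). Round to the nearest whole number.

Flow: 59 L/min ÷ 60 = 0.9833 L/s.
R = (PIP − Pplat)/V̇ = (17 − 13) / 0.9833 = 4.0/0.9833 = 4.068 cmH2O·s/L.
C = Vt/(Pplat − PEEP) = 605.0 / (13 − 2) = 605.0/11.0 = 55.0 mL/cmH2O.
τ = R × C = 4.068 × 0.055 L/cmH2O = 0.2237 s.
Fraction remaining = e^(−Te/τ) = e^(−0.30/0.2237) = 0.2616.
Trapped volume = 605.0 × 0.2616 = 158.27 mL.

158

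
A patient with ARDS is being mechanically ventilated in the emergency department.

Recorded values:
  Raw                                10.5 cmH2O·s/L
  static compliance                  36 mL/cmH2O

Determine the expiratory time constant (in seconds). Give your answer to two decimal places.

τ = R × C = 10.5 × 36 mL/cmH2O = 10.5 × 0.036 L/cmH2O = 0.378 s.

0.38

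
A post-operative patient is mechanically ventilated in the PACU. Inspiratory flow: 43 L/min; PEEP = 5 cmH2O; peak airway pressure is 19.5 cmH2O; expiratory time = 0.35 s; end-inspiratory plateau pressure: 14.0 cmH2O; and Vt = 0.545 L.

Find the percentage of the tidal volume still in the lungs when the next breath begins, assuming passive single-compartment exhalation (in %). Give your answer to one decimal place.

Flow: 43 L/min ÷ 60 = 0.7167 L/s.
R = (PIP − Pplat)/V̇ = (19.5 − 14.0) / 0.7167 = 5.5/0.7167 = 7.674 cmH2O·s/L.
C = Vt/(Pplat − PEEP) = 545.0 / (14.0 − 5) = 545.0/9.0 = 60.556 mL/cmH2O.
τ = R × C = 7.674 × 0.06056 L/cmH2O = 0.4647 s.
Fraction remaining at end-expiration = e^(−Te/τ) = e^(−0.35/0.4647) = 0.4709 → 47.09%.

47.1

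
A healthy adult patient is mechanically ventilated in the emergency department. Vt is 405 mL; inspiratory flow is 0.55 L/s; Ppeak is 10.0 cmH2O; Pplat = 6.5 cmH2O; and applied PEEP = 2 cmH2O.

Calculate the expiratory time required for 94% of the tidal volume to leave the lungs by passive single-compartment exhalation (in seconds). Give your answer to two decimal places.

R = (PIP − Pplat)/V̇ = (10.0 − 6.5) / 0.55 = 3.5/0.55 = 6.364 cmH2O·s/L.
C = Vt/(Pplat − PEEP) = 405.0 / (6.5 − 2) = 405.0/4.5 = 90.0 mL/cmH2O.
τ = R × C = 6.364 × 0.09 L/cmH2O = 0.5728 s.
t = −τ·ln(1 − 0.94) = −0.5728·ln(0.06) = 1.612 s.

1.61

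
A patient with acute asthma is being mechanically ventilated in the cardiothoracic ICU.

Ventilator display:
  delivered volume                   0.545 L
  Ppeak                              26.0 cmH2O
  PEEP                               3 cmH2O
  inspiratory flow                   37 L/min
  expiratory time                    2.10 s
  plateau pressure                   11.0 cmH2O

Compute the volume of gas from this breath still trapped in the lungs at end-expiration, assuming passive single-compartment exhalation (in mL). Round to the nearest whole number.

Flow: 37 L/min ÷ 60 = 0.6167 L/s.
R = (PIP − Pplat)/V̇ = (26.0 − 11.0) / 0.6167 = 15.0/0.6167 = 24.323 cmH2O·s/L.
C = Vt/(Pplat − PEEP) = 545.0 / (11.0 − 3) = 545.0/8.0 = 68.125 mL/cmH2O.
τ = R × C = 24.323 × 0.06813 L/cmH2O = 1.657 s.
Fraction remaining = e^(−Te/τ) = e^(−2.10/1.657) = 0.2816.
Trapped volume = 545.0 × 0.2816 = 153.47 mL.

153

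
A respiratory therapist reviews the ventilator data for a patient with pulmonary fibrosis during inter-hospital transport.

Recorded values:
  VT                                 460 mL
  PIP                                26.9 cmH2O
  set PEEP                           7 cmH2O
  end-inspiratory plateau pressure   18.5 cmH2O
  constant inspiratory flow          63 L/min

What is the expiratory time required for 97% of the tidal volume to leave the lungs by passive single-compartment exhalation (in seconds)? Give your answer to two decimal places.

1.12

Flow: 63 L/min ÷ 60 = 1.05 L/s.
R = (PIP − Pplat)/V̇ = (26.9 − 18.5) / 1.05 = 8.4/1.05 = 8.0 cmH2O·s/L.
C = Vt/(Pplat − PEEP) = 460.0 / (18.5 − 7) = 460.0/11.5 = 40.0 mL/cmH2O.
τ = R × C = 8.0 × 0.04 L/cmH2O = 0.32 s.
t = −τ·ln(1 − 0.97) = −0.32·ln(0.03) = 1.122 s.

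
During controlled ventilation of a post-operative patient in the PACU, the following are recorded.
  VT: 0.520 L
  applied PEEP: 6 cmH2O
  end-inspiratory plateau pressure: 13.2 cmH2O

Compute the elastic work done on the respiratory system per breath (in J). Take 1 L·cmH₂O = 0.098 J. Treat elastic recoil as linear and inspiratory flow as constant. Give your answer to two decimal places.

0.18

Elastic work ≈ ½ × (Pplat − PEEP) × Vt = 0.5 × (13.2 − 6) × 0.520 L = 0.5 × 7.2 × 0.520 = 1.872 L·cmH2O.
× 0.098 J/(L·cmH2O) → 0.1835 J.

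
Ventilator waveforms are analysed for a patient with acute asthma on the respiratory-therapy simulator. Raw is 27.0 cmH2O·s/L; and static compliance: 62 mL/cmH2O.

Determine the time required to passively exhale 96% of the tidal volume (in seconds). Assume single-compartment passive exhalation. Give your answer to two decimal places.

5.39

τ = R × C = 27.0 × 62 mL/cmH2O = 27.0 × 0.062 L/cmH2O = 1.674 s.
Exhaled fraction f = 1 − e^(−t/τ) → t = −τ·ln(1 − f) = −1.674·ln(0.04) = 5.388 s.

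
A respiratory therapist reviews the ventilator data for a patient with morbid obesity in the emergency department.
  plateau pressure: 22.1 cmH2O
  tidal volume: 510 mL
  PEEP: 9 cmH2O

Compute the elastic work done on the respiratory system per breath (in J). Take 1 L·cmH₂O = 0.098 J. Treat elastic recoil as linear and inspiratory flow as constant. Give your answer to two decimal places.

Elastic work ≈ ½ × (Pplat − PEEP) × Vt = 0.5 × (22.1 − 9) × 0.510 L = 0.5 × 13.1 × 0.510 = 3.341 L·cmH2O.
× 0.098 J/(L·cmH2O) → 0.3274 J.

0.33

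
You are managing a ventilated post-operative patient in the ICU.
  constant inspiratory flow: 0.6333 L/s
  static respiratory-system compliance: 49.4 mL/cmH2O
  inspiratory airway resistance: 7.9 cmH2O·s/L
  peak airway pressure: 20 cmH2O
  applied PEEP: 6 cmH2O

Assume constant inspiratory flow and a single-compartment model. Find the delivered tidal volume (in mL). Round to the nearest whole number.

444

Equation of motion (constant flow): PIP = Vt/C + R·V̇ + PEEP.
Vt/C = PIP − R·V̇ − PEEP = 20 − 5.003 − 6 = 8.997 cmH2O.
Vt = C × 8.997 = 49.4 × 8.997 = 444.45 mL.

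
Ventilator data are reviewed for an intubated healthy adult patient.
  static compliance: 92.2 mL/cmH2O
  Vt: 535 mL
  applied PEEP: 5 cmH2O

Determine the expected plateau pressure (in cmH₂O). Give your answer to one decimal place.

Pplat = PEEP + Vt / Cstat = 5 + 535 / 92.2 = 5 + 5.803 = 10.803 cmH2O.

10.8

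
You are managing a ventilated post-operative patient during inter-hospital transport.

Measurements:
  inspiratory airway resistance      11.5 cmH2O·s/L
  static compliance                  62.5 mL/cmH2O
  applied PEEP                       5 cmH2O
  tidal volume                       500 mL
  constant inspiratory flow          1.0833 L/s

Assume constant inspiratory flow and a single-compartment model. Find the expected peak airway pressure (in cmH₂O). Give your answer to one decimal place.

25.5

Equation of motion (constant flow): PIP = Vt/C + R·V̇ + PEEP.
PIP = 500/62.5 + 11.5×1.0833 + 5 = 8.0 + 12.458 + 5 = 25.458 cmH2O.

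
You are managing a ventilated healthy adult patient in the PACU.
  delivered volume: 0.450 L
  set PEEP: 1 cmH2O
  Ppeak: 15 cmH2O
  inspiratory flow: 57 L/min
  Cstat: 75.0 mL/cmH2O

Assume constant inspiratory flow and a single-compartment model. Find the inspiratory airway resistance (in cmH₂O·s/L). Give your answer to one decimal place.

Flow: 57 L/min ÷ 60 = 0.95 L/s.
Equation of motion (constant flow): PIP = Vt/C + R·V̇ + PEEP.
R·V̇ = PIP − Vt/C − PEEP = 15 − 450/75.0 − 1 = 15 − 6.0 − 1 = 8.0 cmH2O.
R = 8.0 / 0.95 = 8.421 cmH2O·s/L.

8.4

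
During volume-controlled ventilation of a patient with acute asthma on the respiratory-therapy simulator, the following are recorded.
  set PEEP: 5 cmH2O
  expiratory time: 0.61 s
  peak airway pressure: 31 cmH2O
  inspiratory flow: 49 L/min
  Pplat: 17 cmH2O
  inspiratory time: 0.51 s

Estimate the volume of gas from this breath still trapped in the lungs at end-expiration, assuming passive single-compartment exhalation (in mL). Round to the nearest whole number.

Flow: 49 L/min ÷ 60 = 0.8167 L/s.
Vt = flow × Ti = 0.8167 L/s × 0.51 s × 1000 mL/L = 416.52 mL.
R = (PIP − Pplat)/V̇ = (31 − 17) / 0.8167 = 14.0/0.8167 = 17.142 cmH2O·s/L.
C = Vt/(Pplat − PEEP) = 416.52 / (17 − 5) = 416.52/12.0 = 34.71 mL/cmH2O.
τ = R × C = 17.142 × 0.03471 L/cmH2O = 0.595 s.
Fraction remaining = e^(−Te/τ) = e^(−0.61/0.595) = 0.3587.
Trapped volume = 416.52 × 0.3587 = 149.41 mL.

149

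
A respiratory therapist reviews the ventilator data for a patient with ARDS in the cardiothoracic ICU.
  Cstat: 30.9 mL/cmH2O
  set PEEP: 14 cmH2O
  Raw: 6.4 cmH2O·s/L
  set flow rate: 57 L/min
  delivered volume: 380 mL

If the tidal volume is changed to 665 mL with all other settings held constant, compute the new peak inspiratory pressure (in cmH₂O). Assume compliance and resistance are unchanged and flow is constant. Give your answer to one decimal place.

41.6

Flow: 57 L/min ÷ 60 = 0.95 L/s.
PIP = Vt/C + R·V̇ + PEEP (constant-flow equation of motion).
Only the elastic term changes: ΔPIP = ΔVt / C = (665 − 380) / 30.9 = 9.223 cmH2O.
Original PIP = 380/30.9 + 6.4×0.95 + 14 = 32.378 cmH2O; new PIP = 32.378 + (9.223) = 41.601 cmH2O.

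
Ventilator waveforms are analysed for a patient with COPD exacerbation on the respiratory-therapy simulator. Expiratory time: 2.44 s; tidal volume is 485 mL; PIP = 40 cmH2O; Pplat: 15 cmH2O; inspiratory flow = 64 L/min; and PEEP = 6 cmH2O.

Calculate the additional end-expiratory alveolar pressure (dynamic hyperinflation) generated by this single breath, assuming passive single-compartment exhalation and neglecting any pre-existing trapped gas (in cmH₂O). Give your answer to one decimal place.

1.3

Flow: 64 L/min ÷ 60 = 1.0667 L/s.
R = (PIP − Pplat)/V̇ = (40 − 15) / 1.0667 = 25.0/1.0667 = 23.437 cmH2O·s/L.
C = Vt/(Pplat − PEEP) = 485.0 / (15 − 6) = 485.0/9.0 = 53.889 mL/cmH2O.
τ = R × C = 23.437 × 0.05389 L/cmH2O = 1.263 s.
Fraction remaining = e^(−Te/τ) = e^(−2.44/1.263) = 0.1449; trapped volume = 485.0 × 0.1449 = 70.277 mL.
Additional alveolar pressure from trapping ≈ V_trapped / C = 70.277 / 53.889 = 1.304 cmH2O.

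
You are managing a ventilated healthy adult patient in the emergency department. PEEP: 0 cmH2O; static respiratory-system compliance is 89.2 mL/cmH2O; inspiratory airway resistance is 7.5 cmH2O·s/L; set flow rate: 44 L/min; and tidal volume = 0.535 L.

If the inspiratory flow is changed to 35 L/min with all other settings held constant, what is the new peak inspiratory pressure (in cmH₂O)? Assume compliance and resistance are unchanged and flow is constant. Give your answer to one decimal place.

10.4

Flow: 44 L/min ÷ 60 = 0.7333 L/s.
New flow: 35 L/min ÷ 60 = 0.5833 L/s.
PIP = Vt/C + R·V̇ + PEEP (constant-flow equation of motion).
Only the resistive term changes: ΔPIP = R × ΔV̇ = 7.5 × (0.5833 − 0.7333) = 7.5 × -0.15 = -1.125 cmH2O.
Original PIP = 535/89.2 + 7.5×0.7333 + 0 = 11.498 cmH2O; new PIP = 11.498 + (-1.125) = 10.373 cmH2O.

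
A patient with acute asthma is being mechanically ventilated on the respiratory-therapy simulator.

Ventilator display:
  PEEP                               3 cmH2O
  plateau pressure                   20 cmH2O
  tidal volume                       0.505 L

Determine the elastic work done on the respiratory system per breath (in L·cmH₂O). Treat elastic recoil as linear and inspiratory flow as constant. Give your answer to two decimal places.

4.29

Elastic work ≈ ½ × (Pplat − PEEP) × Vt = 0.5 × (20 − 3) × 0.505 L = 0.5 × 17.0 × 0.505 = 4.293 L·cmH2O.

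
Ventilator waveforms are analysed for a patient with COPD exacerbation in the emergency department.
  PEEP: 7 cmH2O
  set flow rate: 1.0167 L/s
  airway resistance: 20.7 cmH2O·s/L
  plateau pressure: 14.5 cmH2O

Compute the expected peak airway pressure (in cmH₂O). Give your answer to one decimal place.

35.5

PIP = Pplat + Raw × flow = 14.5 + 20.7 × 1.0167 = 14.5 + 21.046 = 35.546 cmH2O.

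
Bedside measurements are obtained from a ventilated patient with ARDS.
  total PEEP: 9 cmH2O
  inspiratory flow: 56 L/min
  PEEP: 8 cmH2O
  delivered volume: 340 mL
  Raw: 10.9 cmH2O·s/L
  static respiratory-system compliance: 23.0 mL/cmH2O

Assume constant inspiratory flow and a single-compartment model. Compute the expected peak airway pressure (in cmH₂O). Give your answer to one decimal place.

Flow: 56 L/min ÷ 60 = 0.9333 L/s.
Total PEEP = 9 cmH2O (set 8 + intrinsic 1); this is the baseline alveolar pressure.
Equation of motion (constant flow): PIP = Vt/C + R·V̇ + PEEP.
PIP = 340/23.0 + 10.9×0.9333 + 9 = 14.783 + 10.173 + 9 = 33.956 cmH2O.

34.0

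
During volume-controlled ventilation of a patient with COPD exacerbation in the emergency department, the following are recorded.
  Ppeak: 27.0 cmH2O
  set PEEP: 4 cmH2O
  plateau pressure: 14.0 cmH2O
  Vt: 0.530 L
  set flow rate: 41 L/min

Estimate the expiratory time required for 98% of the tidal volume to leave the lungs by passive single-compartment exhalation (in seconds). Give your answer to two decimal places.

3.94

Flow: 41 L/min ÷ 60 = 0.6833 L/s.
R = (PIP − Pplat)/V̇ = (27.0 − 14.0) / 0.6833 = 13.0/0.6833 = 19.025 cmH2O·s/L.
C = Vt/(Pplat − PEEP) = 530.0 / (14.0 − 4) = 530.0/10.0 = 53.0 mL/cmH2O.
τ = R × C = 19.025 × 0.053 L/cmH2O = 1.008 s.
t = −τ·ln(1 − 0.98) = −1.008·ln(0.02) = 3.943 s.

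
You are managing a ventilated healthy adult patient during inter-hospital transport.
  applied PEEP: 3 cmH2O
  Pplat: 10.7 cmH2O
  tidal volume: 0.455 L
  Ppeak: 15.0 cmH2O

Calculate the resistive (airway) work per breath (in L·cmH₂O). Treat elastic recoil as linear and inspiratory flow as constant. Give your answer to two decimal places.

1.96

With constant inspiratory flow the resistive pressure is constant at PIP − Pplat = 15.0 − 10.7 = 4.3 cmH2O, so resistive work = 4.3 × 0.455 = 1.957 L·cmH2O.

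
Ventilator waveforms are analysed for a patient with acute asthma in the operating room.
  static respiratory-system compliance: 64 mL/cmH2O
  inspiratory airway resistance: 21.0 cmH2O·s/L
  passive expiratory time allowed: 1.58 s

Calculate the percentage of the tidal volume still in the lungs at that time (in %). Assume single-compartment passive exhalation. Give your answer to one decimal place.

τ = R × C = 21.0 × 64 mL/cmH2O = 21.0 × 0.064 L/cmH2O = 1.344 s.
Passive exhalation: V(t)/V₀ = e^(−t/τ) = e^(−1.58/1.344) = 0.3086.
Fraction remaining = 0.3086 → 30.86%.

30.9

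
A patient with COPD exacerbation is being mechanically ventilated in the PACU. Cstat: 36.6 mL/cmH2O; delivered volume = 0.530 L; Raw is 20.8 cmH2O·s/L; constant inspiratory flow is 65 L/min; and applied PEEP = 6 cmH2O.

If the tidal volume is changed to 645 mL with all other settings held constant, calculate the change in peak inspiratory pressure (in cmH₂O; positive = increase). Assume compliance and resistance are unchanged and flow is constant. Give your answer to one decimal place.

PIP = Vt/C + R·V̇ + PEEP (constant-flow equation of motion).
Only the elastic term changes: ΔPIP = ΔVt / C = (645 − 530) / 36.6 = 3.142 cmH2O.

3.1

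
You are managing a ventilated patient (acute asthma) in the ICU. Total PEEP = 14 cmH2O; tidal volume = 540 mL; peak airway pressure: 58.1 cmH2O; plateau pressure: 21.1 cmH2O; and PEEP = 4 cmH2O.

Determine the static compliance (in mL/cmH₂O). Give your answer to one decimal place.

76.1

End-expiratory occlusion gives total PEEP = 14 cmH2O (intrinsic PEEP = 14 − 4 = 10). Use total PEEP for the elastic gradient.
Cstat = Vt / (Pplat − PEEPtotal) = 540 / (21.1 − 14) = 540 / 7.1 = 76.056 mL/cmH2O.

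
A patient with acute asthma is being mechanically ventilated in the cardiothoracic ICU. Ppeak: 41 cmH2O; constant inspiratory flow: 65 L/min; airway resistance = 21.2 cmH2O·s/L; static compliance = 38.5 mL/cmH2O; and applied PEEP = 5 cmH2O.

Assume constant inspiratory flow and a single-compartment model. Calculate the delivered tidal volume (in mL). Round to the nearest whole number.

502

Flow: 65 L/min ÷ 60 = 1.0833 L/s.
Equation of motion (constant flow): PIP = Vt/C + R·V̇ + PEEP.
Vt/C = PIP − R·V̇ − PEEP = 41 − 22.966 − 5 = 13.034 cmH2O.
Vt = C × 13.034 = 38.5 × 13.034 = 501.81 mL.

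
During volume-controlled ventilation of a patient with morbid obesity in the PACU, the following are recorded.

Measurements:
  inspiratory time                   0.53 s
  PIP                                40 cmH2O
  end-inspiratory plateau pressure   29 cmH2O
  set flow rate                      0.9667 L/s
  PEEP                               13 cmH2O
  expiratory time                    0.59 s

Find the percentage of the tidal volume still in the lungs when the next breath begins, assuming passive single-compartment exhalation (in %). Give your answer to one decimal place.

Vt = flow × Ti = 0.9667 L/s × 0.53 s × 1000 mL/L = 512.35 mL.
R = (PIP − Pplat)/V̇ = (40 − 29) / 0.9667 = 11.0/0.9667 = 11.379 cmH2O·s/L.
C = Vt/(Pplat − PEEP) = 512.35 / (29 − 13) = 512.35/16.0 = 32.022 mL/cmH2O.
τ = R × C = 11.379 × 0.03202 L/cmH2O = 0.3644 s.
Fraction remaining at end-expiration = e^(−Te/τ) = e^(−0.59/0.3644) = 0.1981 → 19.81%.

19.8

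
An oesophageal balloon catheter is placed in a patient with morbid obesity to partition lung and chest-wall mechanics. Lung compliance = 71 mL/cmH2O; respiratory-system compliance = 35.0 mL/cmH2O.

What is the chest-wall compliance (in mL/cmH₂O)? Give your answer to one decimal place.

1/Ccw = 1/Crs − 1/CL.
1/Ccw = 1/35.0 − 1/71 = 0.01449.
Ccw = 69.013 mL/cmH2O.

69.0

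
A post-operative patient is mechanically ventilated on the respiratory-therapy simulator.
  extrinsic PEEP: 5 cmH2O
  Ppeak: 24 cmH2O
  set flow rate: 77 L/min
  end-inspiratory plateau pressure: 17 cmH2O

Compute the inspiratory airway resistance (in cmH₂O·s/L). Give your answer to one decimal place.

5.5

Flow: 77 L/min ÷ 60 = 1.2833 L/s.
Raw = (PIP − Pplat) / flow = (24 − 17) / 1.2833 = 7.0 / 1.2833 = 5.455 cmH2O·s/L.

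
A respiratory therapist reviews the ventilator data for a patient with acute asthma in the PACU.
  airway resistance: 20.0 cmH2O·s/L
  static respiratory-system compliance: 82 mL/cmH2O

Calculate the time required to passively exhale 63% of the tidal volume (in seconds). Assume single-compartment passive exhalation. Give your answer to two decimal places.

1.63

τ = R × C = 20.0 × 82 mL/cmH2O = 20.0 × 0.082 L/cmH2O = 1.64 s.
Exhaled fraction f = 1 − e^(−t/τ) → t = −τ·ln(1 − f) = −1.64·ln(0.37) = 1.631 s.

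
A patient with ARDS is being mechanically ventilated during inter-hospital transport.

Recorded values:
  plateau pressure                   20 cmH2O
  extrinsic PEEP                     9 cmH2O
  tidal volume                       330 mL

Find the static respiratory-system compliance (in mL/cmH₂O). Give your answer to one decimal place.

30.0

Cstat = Vt / (Pplat − PEEP) = 330 / (20 − 9) = 330 / 11.0 = 30.0 mL/cmH2O.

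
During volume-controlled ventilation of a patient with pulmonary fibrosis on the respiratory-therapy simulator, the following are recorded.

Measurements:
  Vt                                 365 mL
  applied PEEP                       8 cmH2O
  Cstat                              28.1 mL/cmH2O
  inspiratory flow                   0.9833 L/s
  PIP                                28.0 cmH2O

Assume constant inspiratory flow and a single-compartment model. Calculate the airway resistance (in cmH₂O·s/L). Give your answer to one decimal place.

Equation of motion (constant flow): PIP = Vt/C + R·V̇ + PEEP.
R·V̇ = PIP − Vt/C − PEEP = 28.0 − 365/28.1 − 8 = 28.0 − 12.989 − 8 = 7.011 cmH2O.
R = 7.011 / 0.9833 = 7.13 cmH2O·s/L.

7.1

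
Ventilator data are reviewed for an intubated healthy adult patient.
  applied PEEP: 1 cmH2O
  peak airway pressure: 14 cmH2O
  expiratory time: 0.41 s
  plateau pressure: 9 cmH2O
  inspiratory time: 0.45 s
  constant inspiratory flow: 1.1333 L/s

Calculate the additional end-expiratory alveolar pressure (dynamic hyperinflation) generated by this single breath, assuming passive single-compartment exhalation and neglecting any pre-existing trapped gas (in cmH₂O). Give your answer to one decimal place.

Vt = flow × Ti = 1.1333 L/s × 0.45 s × 1000 mL/L = 509.99 mL.
R = (PIP − Pplat)/V̇ = (14 − 9) / 1.1333 = 5.0/1.1333 = 4.412 cmH2O·s/L.
C = Vt/(Pplat − PEEP) = 509.99 / (9 − 1) = 509.99/8.0 = 63.749 mL/cmH2O.
τ = R × C = 4.412 × 0.06375 L/cmH2O = 0.2813 s.
Fraction remaining = e^(−Te/τ) = e^(−0.41/0.2813) = 0.2328; trapped volume = 509.99 × 0.2328 = 118.73 mL.
Additional alveolar pressure from trapping ≈ V_trapped / C = 118.73 / 63.749 = 1.862 cmH2O.

1.9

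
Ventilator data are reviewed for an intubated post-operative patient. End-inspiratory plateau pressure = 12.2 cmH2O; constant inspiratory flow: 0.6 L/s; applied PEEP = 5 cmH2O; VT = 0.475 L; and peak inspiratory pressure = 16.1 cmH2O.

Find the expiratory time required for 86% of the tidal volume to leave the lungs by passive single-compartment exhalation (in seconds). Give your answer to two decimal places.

0.84

R = (PIP − Pplat)/V̇ = (16.1 − 12.2) / 0.6 = 3.9/0.6 = 6.5 cmH2O·s/L.
C = Vt/(Pplat − PEEP) = 475.0 / (12.2 − 5) = 475.0/7.2 = 65.972 mL/cmH2O.
τ = R × C = 6.5 × 0.06597 L/cmH2O = 0.4288 s.
t = −τ·ln(1 − 0.86) = −0.4288·ln(0.14) = 0.8431 s.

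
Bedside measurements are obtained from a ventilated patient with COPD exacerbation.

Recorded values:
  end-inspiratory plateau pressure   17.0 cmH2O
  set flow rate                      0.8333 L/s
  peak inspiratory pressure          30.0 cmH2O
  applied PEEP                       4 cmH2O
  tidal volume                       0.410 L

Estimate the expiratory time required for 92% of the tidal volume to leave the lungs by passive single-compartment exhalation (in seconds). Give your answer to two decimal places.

1.24

R = (PIP − Pplat)/V̇ = (30.0 − 17.0) / 0.8333 = 13.0/0.8333 = 15.601 cmH2O·s/L.
C = Vt/(Pplat − PEEP) = 410.0 / (17.0 − 4) = 410.0/13.0 = 31.538 mL/cmH2O.
τ = R × C = 15.601 × 0.03154 L/cmH2O = 0.4921 s.
t = −τ·ln(1 − 0.92) = −0.4921·ln(0.08) = 1.243 s.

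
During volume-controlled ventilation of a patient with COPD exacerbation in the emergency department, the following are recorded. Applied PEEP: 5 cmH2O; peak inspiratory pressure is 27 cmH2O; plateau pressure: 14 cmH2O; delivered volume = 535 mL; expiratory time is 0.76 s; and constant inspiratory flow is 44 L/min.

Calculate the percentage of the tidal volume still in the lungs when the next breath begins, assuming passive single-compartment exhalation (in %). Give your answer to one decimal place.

48.6

Flow: 44 L/min ÷ 60 = 0.7333 L/s.
R = (PIP − Pplat)/V̇ = (27 − 14) / 0.7333 = 13.0/0.7333 = 17.728 cmH2O·s/L.
C = Vt/(Pplat − PEEP) = 535.0 / (14 − 5) = 535.0/9.0 = 59.444 mL/cmH2O.
τ = R × C = 17.728 × 0.05944 L/cmH2O = 1.054 s.
Fraction remaining at end-expiration = e^(−Te/τ) = e^(−0.76/1.054) = 0.4862 → 48.62%.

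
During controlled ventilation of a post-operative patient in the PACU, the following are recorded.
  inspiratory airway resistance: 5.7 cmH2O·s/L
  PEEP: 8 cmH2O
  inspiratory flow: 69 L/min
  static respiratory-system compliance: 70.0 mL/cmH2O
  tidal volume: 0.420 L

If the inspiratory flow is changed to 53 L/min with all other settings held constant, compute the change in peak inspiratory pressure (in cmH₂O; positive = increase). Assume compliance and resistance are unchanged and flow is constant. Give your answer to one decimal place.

-1.5

Flow: 69 L/min ÷ 60 = 1.15 L/s.
New flow: 53 L/min ÷ 60 = 0.8833 L/s.
PIP = Vt/C + R·V̇ + PEEP (constant-flow equation of motion).
Only the resistive term changes: ΔPIP = R × ΔV̇ = 5.7 × (0.8833 − 1.15) = 5.7 × -0.2667 = -1.52 cmH2O.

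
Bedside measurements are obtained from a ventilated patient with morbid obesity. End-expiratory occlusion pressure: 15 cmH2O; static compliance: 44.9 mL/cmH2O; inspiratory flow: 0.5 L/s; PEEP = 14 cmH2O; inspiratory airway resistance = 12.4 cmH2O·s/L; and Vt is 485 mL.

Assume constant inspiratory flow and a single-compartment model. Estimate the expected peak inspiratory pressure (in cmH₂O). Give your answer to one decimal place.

Total PEEP = 15 cmH2O (set 14 + intrinsic 1); this is the baseline alveolar pressure.
Equation of motion (constant flow): PIP = Vt/C + R·V̇ + PEEP.
PIP = 485/44.9 + 12.4×0.5 + 15 = 10.802 + 6.2 + 15 = 32.002 cmH2O.

32.0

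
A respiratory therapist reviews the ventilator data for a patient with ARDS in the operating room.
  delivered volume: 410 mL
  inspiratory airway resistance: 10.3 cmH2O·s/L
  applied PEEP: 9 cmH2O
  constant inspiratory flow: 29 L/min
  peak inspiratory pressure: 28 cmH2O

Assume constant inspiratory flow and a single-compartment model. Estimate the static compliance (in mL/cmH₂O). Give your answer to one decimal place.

29.2

Flow: 29 L/min ÷ 60 = 0.4833 L/s.
Equation of motion (constant flow): PIP = Vt/C + R·V̇ + PEEP.
Vt/C = PIP − R·V̇ − PEEP = 28 − 10.3×0.4833 − 9 = 28 − 4.978 − 9 = 14.022 cmH2O.
C = Vt / 14.022 = 410 / 14.022 = 29.24 mL/cmH2O.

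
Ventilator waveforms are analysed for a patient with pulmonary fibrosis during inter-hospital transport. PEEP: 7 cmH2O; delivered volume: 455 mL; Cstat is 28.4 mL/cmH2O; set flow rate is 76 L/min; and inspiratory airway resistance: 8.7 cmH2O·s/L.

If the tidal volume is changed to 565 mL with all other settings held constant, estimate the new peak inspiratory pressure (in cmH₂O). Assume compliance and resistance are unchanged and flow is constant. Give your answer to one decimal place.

37.9

Flow: 76 L/min ÷ 60 = 1.2667 L/s.
PIP = Vt/C + R·V̇ + PEEP (constant-flow equation of motion).
Only the elastic term changes: ΔPIP = ΔVt / C = (565 − 455) / 28.4 = 3.873 cmH2O.
Original PIP = 455/28.4 + 8.7×1.2667 + 7 = 34.041 cmH2O; new PIP = 34.041 + (3.873) = 37.914 cmH2O.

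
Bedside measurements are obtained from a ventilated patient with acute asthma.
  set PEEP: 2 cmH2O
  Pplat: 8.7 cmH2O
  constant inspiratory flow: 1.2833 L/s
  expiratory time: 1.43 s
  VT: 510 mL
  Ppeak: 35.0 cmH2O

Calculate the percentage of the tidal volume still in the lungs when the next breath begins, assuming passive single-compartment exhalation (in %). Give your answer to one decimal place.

40.0

R = (PIP − Pplat)/V̇ = (35.0 − 8.7) / 1.2833 = 26.3/1.2833 = 20.494 cmH2O·s/L.
C = Vt/(Pplat − PEEP) = 510.0 / (8.7 − 2) = 510.0/6.7 = 76.119 mL/cmH2O.
τ = R × C = 20.494 × 0.07612 L/cmH2O = 1.56 s.
Fraction remaining at end-expiration = e^(−Te/τ) = e^(−1.43/1.56) = 0.3998 → 39.98%.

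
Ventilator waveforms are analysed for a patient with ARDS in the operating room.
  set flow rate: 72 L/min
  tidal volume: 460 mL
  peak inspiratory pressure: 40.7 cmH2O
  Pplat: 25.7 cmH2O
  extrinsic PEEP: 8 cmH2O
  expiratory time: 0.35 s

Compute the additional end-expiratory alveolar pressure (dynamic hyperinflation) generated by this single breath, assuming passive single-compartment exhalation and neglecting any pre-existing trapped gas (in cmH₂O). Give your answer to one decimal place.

6.0

Flow: 72 L/min ÷ 60 = 1.2 L/s.
R = (PIP − Pplat)/V̇ = (40.7 − 25.7) / 1.2 = 15.0/1.2 = 12.5 cmH2O·s/L.
C = Vt/(Pplat − PEEP) = 460.0 / (25.7 − 8) = 460.0/17.7 = 25.989 mL/cmH2O.
τ = R × C = 12.5 × 0.02599 L/cmH2O = 0.3249 s.
Fraction remaining = e^(−Te/τ) = e^(−0.35/0.3249) = 0.3405; trapped volume = 460.0 × 0.3405 = 156.63 mL.
Additional alveolar pressure from trapping ≈ V_trapped / C = 156.63 / 25.989 = 6.027 cmH2O.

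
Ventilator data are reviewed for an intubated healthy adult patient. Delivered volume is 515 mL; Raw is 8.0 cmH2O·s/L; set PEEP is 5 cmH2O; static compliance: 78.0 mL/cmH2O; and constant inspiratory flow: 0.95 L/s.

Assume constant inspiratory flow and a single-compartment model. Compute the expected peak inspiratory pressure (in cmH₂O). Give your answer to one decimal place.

19.2

Equation of motion (constant flow): PIP = Vt/C + R·V̇ + PEEP.
PIP = 515/78.0 + 8.0×0.95 + 5 = 6.603 + 7.6 + 5 = 19.203 cmH2O.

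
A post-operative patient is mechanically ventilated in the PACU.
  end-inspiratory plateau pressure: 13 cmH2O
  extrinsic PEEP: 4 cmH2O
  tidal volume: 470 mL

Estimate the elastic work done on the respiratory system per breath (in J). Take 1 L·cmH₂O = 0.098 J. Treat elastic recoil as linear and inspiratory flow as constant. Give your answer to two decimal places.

Elastic work ≈ ½ × (Pplat − PEEP) × Vt = 0.5 × (13 − 4) × 0.470 L = 0.5 × 9.0 × 0.470 = 2.115 L·cmH2O.
× 0.098 J/(L·cmH2O) → 0.2073 J.

0.21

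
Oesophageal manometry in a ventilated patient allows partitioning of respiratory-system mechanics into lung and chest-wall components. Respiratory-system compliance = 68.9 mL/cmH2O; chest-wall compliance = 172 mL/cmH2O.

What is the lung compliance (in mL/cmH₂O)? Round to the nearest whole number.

1/CL = 1/Crs − 1/Ccw.
1/CL = 1/68.9 − 1/172 = 0.0087.
CL = 114.94 mL/cmH2O.

115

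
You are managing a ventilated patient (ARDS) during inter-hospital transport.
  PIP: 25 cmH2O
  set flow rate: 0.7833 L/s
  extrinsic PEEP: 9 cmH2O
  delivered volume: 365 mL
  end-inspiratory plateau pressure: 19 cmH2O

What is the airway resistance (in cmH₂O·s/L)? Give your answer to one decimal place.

Raw = (PIP − Pplat) / flow = (25 − 19) / 0.7833 = 6.0 / 0.7833 = 7.66 cmH2O·s/L.

7.7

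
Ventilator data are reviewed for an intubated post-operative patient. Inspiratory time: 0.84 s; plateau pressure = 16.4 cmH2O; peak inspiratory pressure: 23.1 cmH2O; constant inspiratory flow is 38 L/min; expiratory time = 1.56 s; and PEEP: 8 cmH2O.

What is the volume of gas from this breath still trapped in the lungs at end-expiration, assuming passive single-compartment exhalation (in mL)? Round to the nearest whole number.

Flow: 38 L/min ÷ 60 = 0.6333 L/s.
Vt = flow × Ti = 0.6333 L/s × 0.84 s × 1000 mL/L = 531.97 mL.
R = (PIP − Pplat)/V̇ = (23.1 − 16.4) / 0.6333 = 6.7/0.6333 = 10.58 cmH2O·s/L.
C = Vt/(Pplat − PEEP) = 531.97 / (16.4 − 8) = 531.97/8.4 = 63.33 mL/cmH2O.
τ = R × C = 10.58 × 0.06333 L/cmH2O = 0.67 s.
Fraction remaining = e^(−Te/τ) = e^(−1.56/0.67) = 0.09746.
Trapped volume = 531.97 × 0.09746 = 51.846 mL.

52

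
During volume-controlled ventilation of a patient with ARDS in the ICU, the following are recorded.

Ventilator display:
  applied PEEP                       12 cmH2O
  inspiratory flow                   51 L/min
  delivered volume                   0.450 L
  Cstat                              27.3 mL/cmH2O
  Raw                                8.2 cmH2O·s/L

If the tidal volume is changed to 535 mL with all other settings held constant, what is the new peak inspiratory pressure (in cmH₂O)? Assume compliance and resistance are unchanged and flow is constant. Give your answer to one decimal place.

Flow: 51 L/min ÷ 60 = 0.85 L/s.
PIP = Vt/C + R·V̇ + PEEP (constant-flow equation of motion).
Only the elastic term changes: ΔPIP = ΔVt / C = (535 − 450) / 27.3 = 3.114 cmH2O.
Original PIP = 450/27.3 + 8.2×0.85 + 12 = 35.454 cmH2O; new PIP = 35.454 + (3.114) = 38.568 cmH2O.

38.6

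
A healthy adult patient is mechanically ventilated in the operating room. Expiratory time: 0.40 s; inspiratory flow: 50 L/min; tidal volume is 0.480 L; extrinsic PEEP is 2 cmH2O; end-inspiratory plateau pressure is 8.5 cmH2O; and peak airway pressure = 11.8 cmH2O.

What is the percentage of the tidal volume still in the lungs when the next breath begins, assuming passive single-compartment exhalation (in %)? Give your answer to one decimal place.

25.5

Flow: 50 L/min ÷ 60 = 0.8333 L/s.
R = (PIP − Pplat)/V̇ = (11.8 − 8.5) / 0.8333 = 3.3/0.8333 = 3.96 cmH2O·s/L.
C = Vt/(Pplat − PEEP) = 480.0 / (8.5 − 2) = 480.0/6.5 = 73.846 mL/cmH2O.
τ = R × C = 3.96 × 0.07385 L/cmH2O = 0.2924 s.
Fraction remaining at end-expiration = e^(−Te/τ) = e^(−0.40/0.2924) = 0.2546 → 25.46%.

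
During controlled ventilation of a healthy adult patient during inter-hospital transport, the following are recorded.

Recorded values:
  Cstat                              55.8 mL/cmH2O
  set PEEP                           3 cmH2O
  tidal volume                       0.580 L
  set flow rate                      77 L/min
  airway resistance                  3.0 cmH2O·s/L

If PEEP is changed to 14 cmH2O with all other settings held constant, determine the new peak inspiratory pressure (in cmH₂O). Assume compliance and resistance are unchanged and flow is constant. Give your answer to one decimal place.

28.2

Flow: 77 L/min ÷ 60 = 1.2833 L/s.
PIP = Vt/C + R·V̇ + PEEP (constant-flow equation of motion).
Only the baseline term changes: ΔPIP = ΔPEEP = 14 − 3 = 11.0 cmH2O.
Original PIP = 580/55.8 + 3.0×1.2833 + 3 = 17.244 cmH2O; new PIP = 17.244 + (11.0) = 28.244 cmH2O.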